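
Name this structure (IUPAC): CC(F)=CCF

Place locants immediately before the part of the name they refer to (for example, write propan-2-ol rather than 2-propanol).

The longest chain bearing the multiple bond is 4 carbons long (butane).
A C=C double bond in the chain gives the infix -ene-.
Choose the numbering such that the substituent locant set {1,3} is lower than {2,4} at the first point of difference.
This places the double bond between C-2 and C-3; fluoro groups at C-1 and C-3.
Assembling the pieces gives 1,3-difluorobut-2-ene.

1,3-difluorobut-2-ene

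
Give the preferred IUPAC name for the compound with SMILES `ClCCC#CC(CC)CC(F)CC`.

The longest carbon chain that includes the multiple bond has 9 carbons, so the parent hydride is nonane.
There is one C≡C triple bond, indicated by the ending -yne.
Number the chain so that numbering from this end puts the triple bond at C-3 rather than C-6.
This places the triple bond between C-3 and C-4; a chloro group at C-1; an ethyl group at C-5; a fluoro group at C-7.
The substituents are ordered alphabetically, ignoring any di-/tri- multipliers.
Putting it together: 1-chloro-5-ethyl-7-fluoronon-3-yne.

1-chloro-5-ethyl-7-fluoronon-3-yne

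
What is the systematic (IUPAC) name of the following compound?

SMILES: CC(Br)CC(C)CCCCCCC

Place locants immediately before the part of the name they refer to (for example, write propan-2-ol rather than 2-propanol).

The parent chain contains 11 carbons (undecane).
Choose the numbering such that the substituent locant set {2,4} is lower than {8,10} at the first point of difference.
With this numbering: a bromo group at C-2; a methyl group at C-4.
Prefixes are listed alphabetically: bromo, methyl.
Assembling the pieces gives 2-bromo-4-methylundecane.

2-bromo-4-methylundecane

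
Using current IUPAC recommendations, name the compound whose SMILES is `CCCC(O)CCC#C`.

oct-7-yn-4-ol

Counting along the main chain through the –OH group and the multiple bond gives 8 carbons: the parent is octane.
An alcohol (–OH) is the principal characteristic group, giving the suffix -ol.
The chain contains a C≡C triple bond, so the unsaturation ending is -yne.
The numbering direction is chosen so that numbering from this end puts the hydroxyl group at C-4 rather than C-5.
With this numbering: the hydroxyl at C-4; the triple bond between C-7 and C-8.
The name is oct-7-yn-4-ol.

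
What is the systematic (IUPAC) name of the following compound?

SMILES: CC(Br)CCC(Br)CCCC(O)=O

5,8-dibromononanoic acid

Counting along the main chain through the –COOH group gives 9 carbons: the parent is nonane.
The highest-priority functional group is a carboxylic acid (terminal –COOH), so the name ends in -oic acid.
The numbering direction is chosen so that the carboxylic acid carbon is C-1 by definition.
That gives bromo groups at C-5 and C-8.
Putting it together: 5,8-dibromononanoic acid.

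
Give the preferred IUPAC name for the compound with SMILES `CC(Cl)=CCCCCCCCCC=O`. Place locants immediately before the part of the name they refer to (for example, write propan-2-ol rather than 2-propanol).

11-chlorododec-10-enal

The longest carbon chain that includes the –CHO group and the multiple bond has 12 carbons, so the parent hydride is dodecane.
The principal characteristic group is an aldehyde (terminal –CHO), named with the suffix -al.
The chain contains a C=C double bond, so the unsaturation ending is -ene.
Choose the numbering such that the aldehyde carbon is C-1 by definition.
This places the double bond between C-10 and C-11; a chloro group at C-11.
Assembling the pieces gives 11-chlorododec-10-enal.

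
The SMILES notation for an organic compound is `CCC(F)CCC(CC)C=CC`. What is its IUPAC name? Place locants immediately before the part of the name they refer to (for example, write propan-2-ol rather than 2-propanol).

4-ethyl-7-fluoronon-2-ene

The longest carbon chain that includes the multiple bond has 9 carbons, so the parent hydride is nonane.
The chain contains a C=C double bond, so the unsaturation ending is -ene.
The numbering direction is chosen so that numbering from this end puts the double bond at C-2 rather than C-7.
That gives the double bond between C-2 and C-3; an ethyl group at C-4; a fluoro group at C-7.
The substituents are ordered alphabetically, ignoring any di-/tri- multipliers.
Putting it together: 4-ethyl-7-fluoronon-2-ene.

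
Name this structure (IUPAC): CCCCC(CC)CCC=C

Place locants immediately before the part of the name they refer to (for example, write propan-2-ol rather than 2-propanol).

The longest chain bearing the multiple bond is 9 carbons long (nonane).
A C=C double bond in the chain gives the infix -ene-.
The numbering direction is chosen so that numbering from this end puts the double bond at C-1 rather than C-8.
This places the double bond between C-1 and C-2; an ethyl group at C-5.
The name is 5-ethylnon-1-ene.

5-ethylnon-1-ene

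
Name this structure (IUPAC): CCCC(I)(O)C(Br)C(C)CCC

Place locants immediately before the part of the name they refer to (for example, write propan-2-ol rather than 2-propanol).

5-bromo-4-iodo-6-methylnonan-4-ol

The longest carbon chain that includes the –OH group has 9 carbons, so the parent hydride is nonane.
The principal characteristic group is an alcohol (–OH), named with the suffix -ol.
Number the chain so that numbering from this end puts the hydroxyl group at C-4 rather than C-6.
This places the hydroxyl at C-4; a bromo group at C-5; an iodo group at C-4; a methyl group at C-6.
Substituent prefixes are cited in alphabetical order (multiplying prefixes like di-/tri- are ignored for ordering).
Putting it together: 5-bromo-4-iodo-6-methylnonan-4-ol.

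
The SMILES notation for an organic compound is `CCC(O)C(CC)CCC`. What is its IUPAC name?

The longest chain bearing the –OH group is 7 carbons long (heptane).
The principal characteristic group is an alcohol (–OH), named with the suffix -ol.
Number the chain so that numbering from this end puts the hydroxyl group at C-3 rather than C-5.
This places the hydroxyl at C-3; an ethyl group at C-4.
Putting it together: 4-ethylheptan-3-ol.

4-ethylheptan-3-ol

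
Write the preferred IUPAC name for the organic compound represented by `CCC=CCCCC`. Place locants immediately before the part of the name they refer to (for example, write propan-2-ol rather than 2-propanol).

The longest carbon chain that includes the multiple bond has 8 carbons, so the parent hydride is octane.
The chain contains a C=C double bond, so the unsaturation ending is -ene.
Choose the numbering such that numbering from this end puts the double bond at C-3 rather than C-5.
That gives the double bond between C-3 and C-4.
Putting it together: oct-3-ene.

oct-3-ene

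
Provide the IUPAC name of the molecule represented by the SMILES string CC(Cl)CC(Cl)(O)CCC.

The longest carbon chain that includes the –OH group has 7 carbons, so the parent hydride is heptane.
The highest-priority functional group is an alcohol (–OH), so the name ends in -ol.
Choose the numbering such that the substituent locant set {2,4} is lower than {4,6} at the first point of difference.
That gives the hydroxyl at C-4; chloro groups at C-2 and C-4.
Assembling the pieces gives 2,4-dichloroheptan-4-ol.

2,4-dichloroheptan-4-ol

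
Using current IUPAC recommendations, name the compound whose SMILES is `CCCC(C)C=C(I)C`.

The longest chain bearing the multiple bond is 7 carbons long (heptane).
There is one C=C double bond, indicated by the ending -ene.
The numbering direction is chosen so that numbering from this end puts the double bond at C-2 rather than C-5.
That gives the double bond between C-2 and C-3; an iodo group at C-2; a methyl group at C-4.
The substituents are ordered alphabetically, ignoring any di-/tri- multipliers.
Assembling the pieces gives 2-iodo-4-methylhept-2-ene.

2-iodo-4-methylhept-2-ene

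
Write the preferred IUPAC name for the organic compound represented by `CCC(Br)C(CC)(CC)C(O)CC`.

The longest chain bearing the –OH group is 7 carbons long (heptane).
The principal characteristic group is an alcohol (–OH), named with the suffix -ol.
Number the chain so that numbering from this end puts the hydroxyl group at C-3 rather than C-5.
That gives the hydroxyl at C-3; a bromo group at C-5; two ethyl groups at C-4.
The substituents are ordered alphabetically, ignoring any di-/tri- multipliers.
Putting it together: 5-bromo-4,4-diethylheptan-3-ol.

5-bromo-4,4-diethylheptan-3-ol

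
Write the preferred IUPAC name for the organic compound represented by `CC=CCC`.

pent-2-ene

The longest carbon chain that includes the multiple bond has 5 carbons, so the parent hydride is pentane.
A C=C double bond in the chain gives the infix -ene-.
Choose the numbering such that numbering from this end puts the double bond at C-2 rather than C-3.
That gives the double bond between C-2 and C-3.
Putting it together: pent-2-ene.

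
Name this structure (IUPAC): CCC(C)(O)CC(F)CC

5-fluoro-3-methylheptan-3-ol

The longest chain bearing the –OH group is 7 carbons long (heptane).
The principal characteristic group is an alcohol (–OH), named with the suffix -ol.
Number the chain so that numbering from this end puts the hydroxyl group at C-3 rather than C-5.
With this numbering: the hydroxyl at C-3; a fluoro group at C-5; a methyl group at C-3.
Substituent prefixes are cited in alphabetical order (multiplying prefixes like di-/tri- are ignored for ordering).
Putting it together: 5-fluoro-3-methylheptan-3-ol.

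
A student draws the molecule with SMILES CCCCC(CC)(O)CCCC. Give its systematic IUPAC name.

5-ethylnonan-5-ol

The longest carbon chain that includes the –OH group has 9 carbons, so the parent hydride is nonane.
The principal characteristic group is an alcohol (–OH), named with the suffix -ol.
Numbering from either end gives identical locants here.
With this numbering: the hydroxyl at C-5; an ethyl group at C-5.
The name is 5-ethylnonan-5-ol.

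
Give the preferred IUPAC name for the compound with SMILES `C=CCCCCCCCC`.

dec-1-ene

The longest chain bearing the multiple bond is 10 carbons long (decane).
There is one C=C double bond, indicated by the ending -ene.
Number the chain so that numbering from this end puts the double bond at C-1 rather than C-9.
That gives the double bond between C-1 and C-2.
The name is dec-1-ene.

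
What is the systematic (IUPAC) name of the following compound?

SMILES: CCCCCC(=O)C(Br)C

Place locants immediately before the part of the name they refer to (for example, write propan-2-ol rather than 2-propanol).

2-bromooctan-3-one

The longest carbon chain that includes the carbonyl has 8 carbons, so the parent hydride is octane.
The highest-priority functional group is a ketone (C=O on an internal carbon), so the name ends in -one.
The numbering direction is chosen so that numbering from this end puts the carbonyl group at C-3 rather than C-6.
That gives the carbonyl at C-3; a bromo group at C-2.
Putting it together: 2-bromooctan-3-one.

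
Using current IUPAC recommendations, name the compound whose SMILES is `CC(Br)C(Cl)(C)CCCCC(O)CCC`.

10-bromo-9-chloro-9-methylundecan-4-ol

The longest chain bearing the –OH group is 11 carbons long (undecane).
The principal characteristic group is an alcohol (–OH), named with the suffix -ol.
Number the chain so that numbering from this end puts the hydroxyl group at C-4 rather than C-8.
That gives the hydroxyl at C-4; a bromo group at C-10; a chloro group at C-9; a methyl group at C-9.
The substituents are ordered alphabetically, ignoring any di-/tri- multipliers.
Putting it together: 10-bromo-9-chloro-9-methylundecan-4-ol.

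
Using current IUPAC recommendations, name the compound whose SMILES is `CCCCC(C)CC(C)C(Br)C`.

2-bromo-3,5-dimethylnonane

The longest carbon chain is 9 atoms: the parent is nonane.
Number the chain so that the substituent locant set {2,3,5} is lower than {5,7,8} at the first point of difference.
This places a bromo group at C-2; methyl groups at C-3 and C-5.
The substituents are ordered alphabetically, ignoring any di-/tri- multipliers.
Putting it together: 2-bromo-3,5-dimethylnonane.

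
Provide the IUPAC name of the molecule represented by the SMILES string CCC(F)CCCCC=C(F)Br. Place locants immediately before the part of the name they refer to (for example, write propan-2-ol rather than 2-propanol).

1-bromo-1,7-difluoronon-1-ene

Counting along the main chain through the multiple bond gives 9 carbons: the parent is nonane.
The chain contains a C=C double bond, so the unsaturation ending is -ene.
Number the chain so that numbering from this end puts the double bond at C-1 rather than C-8.
With this numbering: the double bond between C-1 and C-2; a bromo group at C-1; fluoro groups at C-1 and C-7.
The substituents are ordered alphabetically, ignoring any di-/tri- multipliers.
Putting it together: 1-bromo-1,7-difluoronon-1-ene.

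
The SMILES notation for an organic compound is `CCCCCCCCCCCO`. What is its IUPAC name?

The longest chain bearing the –OH group is 11 carbons long (undecane).
The principal characteristic group is an alcohol (–OH), named with the suffix -ol.
The numbering direction is chosen so that numbering from this end puts the hydroxyl group at C-1 rather than C-11.
That gives the hydroxyl at C-1.
Assembling the pieces gives undecan-1-ol.

undecan-1-ol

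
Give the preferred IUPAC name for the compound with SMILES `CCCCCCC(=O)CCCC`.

undecan-5-one

The longest chain bearing the carbonyl is 11 carbons long (undecane).
The principal characteristic group is a ketone (C=O on an internal carbon), named with the suffix -one.
Choose the numbering such that numbering from this end puts the carbonyl group at C-5 rather than C-7.
That gives the carbonyl at C-5.
The name is undecan-5-one.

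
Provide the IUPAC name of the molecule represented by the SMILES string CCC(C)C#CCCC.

3-methyloct-4-yne

The longest carbon chain that includes the multiple bond has 8 carbons, so the parent hydride is octane.
The chain contains a C≡C triple bond, so the unsaturation ending is -yne.
The numbering direction is chosen so that the substituent locant set {3} is lower than {6} at the first point of difference.
That gives the triple bond between C-4 and C-5; a methyl group at C-3.
Putting it together: 3-methyloct-4-yne.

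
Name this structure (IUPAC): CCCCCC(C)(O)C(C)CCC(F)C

2-fluoro-5,6-dimethylundecan-6-ol

The longest carbon chain that includes the –OH group has 11 carbons, so the parent hydride is undecane.
The principal characteristic group is an alcohol (–OH), named with the suffix -ol.
Number the chain so that the substituent locant set {2,5,6} is lower than {6,7,10} at the first point of difference.
This places the hydroxyl at C-6; a fluoro group at C-2; methyl groups at C-5 and C-6.
Prefixes are listed alphabetically: fluoro, methyl.
Assembling the pieces gives 2-fluoro-5,6-dimethylundecan-6-ol.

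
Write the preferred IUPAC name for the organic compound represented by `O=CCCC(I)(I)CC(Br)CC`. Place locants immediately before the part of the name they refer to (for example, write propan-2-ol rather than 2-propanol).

The longest chain bearing the –CHO group is 8 carbons long (octane).
The highest-priority functional group is an aldehyde (terminal –CHO), so the name ends in -al.
Choose the numbering such that the aldehyde carbon is C-1 by definition.
This places a bromo group at C-6; two iodo groups at C-4.
The substituents are ordered alphabetically, ignoring any di-/tri- multipliers.
The name is 6-bromo-4,4-diiodooctanal.

6-bromo-4,4-diiodooctanal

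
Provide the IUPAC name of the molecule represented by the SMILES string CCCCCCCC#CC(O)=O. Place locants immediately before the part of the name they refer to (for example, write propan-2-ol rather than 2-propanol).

The longest carbon chain that includes the –COOH group and the multiple bond has 10 carbons, so the parent hydride is decane.
A carboxylic acid (terminal –COOH) is the principal characteristic group, giving the suffix -oic acid.
A C≡C triple bond in the chain gives the infix -yne-.
Choose the numbering such that the carboxylic acid carbon is C-1 by definition.
This places the triple bond between C-2 and C-3.
The name is dec-2-ynoic acid.

dec-2-ynoic acid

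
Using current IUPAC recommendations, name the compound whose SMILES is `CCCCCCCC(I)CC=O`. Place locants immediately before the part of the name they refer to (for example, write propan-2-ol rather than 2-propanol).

The longest chain bearing the –CHO group is 10 carbons long (decane).
An aldehyde (terminal –CHO) is the principal characteristic group, giving the suffix -al.
Choose the numbering such that the aldehyde carbon is C-1 by definition.
That gives an iodo group at C-3.
Putting it together: 3-iododecanal.

3-iododecanal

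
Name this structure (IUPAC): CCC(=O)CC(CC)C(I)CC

The longest chain bearing the carbonyl is 8 carbons long (octane).
A ketone (C=O on an internal carbon) is the principal characteristic group, giving the suffix -one.
Choose the numbering such that numbering from this end puts the carbonyl group at C-3 rather than C-6.
With this numbering: the carbonyl at C-3; an ethyl group at C-5; an iodo group at C-6.
Substituent prefixes are cited in alphabetical order (multiplying prefixes like di-/tri- are ignored for ordering).
Assembling the pieces gives 5-ethyl-6-iodooctan-3-one.

5-ethyl-6-iodooctan-3-one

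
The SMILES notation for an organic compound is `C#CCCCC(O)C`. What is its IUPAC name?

hept-6-yn-2-ol

The longest chain bearing the –OH group and the multiple bond is 7 carbons long (heptane).
The highest-priority functional group is an alcohol (–OH), so the name ends in -ol.
The chain contains a C≡C triple bond, so the unsaturation ending is -yne.
Number the chain so that numbering from this end puts the hydroxyl group at C-2 rather than C-6.
This places the hydroxyl at C-2; the triple bond between C-6 and C-7.
The name is hept-6-yn-2-ol.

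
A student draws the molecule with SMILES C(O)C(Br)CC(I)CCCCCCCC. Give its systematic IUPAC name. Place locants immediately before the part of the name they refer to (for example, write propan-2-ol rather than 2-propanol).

2-bromo-4-iodododecan-1-ol

The longest chain bearing the –OH group is 12 carbons long (dodecane).
The highest-priority functional group is an alcohol (–OH), so the name ends in -ol.
Number the chain so that numbering from this end puts the hydroxyl group at C-1 rather than C-12.
This places the hydroxyl at C-1; a bromo group at C-2; an iodo group at C-4.
Prefixes are listed alphabetically: bromo, iodo.
The name is 2-bromo-4-iodododecan-1-ol.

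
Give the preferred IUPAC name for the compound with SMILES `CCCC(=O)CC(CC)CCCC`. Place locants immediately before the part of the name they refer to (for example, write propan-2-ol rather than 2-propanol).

The longest carbon chain that includes the carbonyl has 10 carbons, so the parent hydride is decane.
The principal characteristic group is a ketone (C=O on an internal carbon), named with the suffix -one.
Number the chain so that numbering from this end puts the carbonyl group at C-4 rather than C-7.
That gives the carbonyl at C-4; an ethyl group at C-6.
Putting it together: 6-ethyldecan-4-one.

6-ethyldecan-4-one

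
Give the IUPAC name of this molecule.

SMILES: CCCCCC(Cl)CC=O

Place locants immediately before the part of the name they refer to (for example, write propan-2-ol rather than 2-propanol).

3-chlorooctanal

Counting along the main chain through the –CHO group gives 8 carbons: the parent is octane.
The highest-priority functional group is an aldehyde (terminal –CHO), so the name ends in -al.
The numbering direction is chosen so that the aldehyde carbon is C-1 by definition.
That gives a chloro group at C-3.
Putting it together: 3-chlorooctanal.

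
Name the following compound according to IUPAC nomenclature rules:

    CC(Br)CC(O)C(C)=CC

Counting along the main chain through the –OH group and the multiple bond gives 7 carbons: the parent is heptane.
The highest-priority functional group is an alcohol (–OH), so the name ends in -ol.
The chain contains a C=C double bond, so the unsaturation ending is -ene.
The numbering direction is chosen so that numbering from this end puts the double bond at C-2 rather than C-5.
This places the hydroxyl at C-4; the double bond between C-2 and C-3; a bromo group at C-6; a methyl group at C-3.
Prefixes are listed alphabetically: bromo, methyl.
Assembling the pieces gives 6-bromo-3-methylhept-2-en-4-ol.

6-bromo-3-methylhept-2-en-4-ol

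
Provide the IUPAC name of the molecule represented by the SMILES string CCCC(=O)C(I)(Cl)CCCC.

5-chloro-5-iodononan-4-one

Counting along the main chain through the carbonyl gives 9 carbons: the parent is nonane.
The principal characteristic group is a ketone (C=O on an internal carbon), named with the suffix -one.
Choose the numbering such that numbering from this end puts the carbonyl group at C-4 rather than C-6.
This places the carbonyl at C-4; a chloro group at C-5; an iodo group at C-5.
Substituent prefixes are cited in alphabetical order (multiplying prefixes like di-/tri- are ignored for ordering).
Putting it together: 5-chloro-5-iodononan-4-one.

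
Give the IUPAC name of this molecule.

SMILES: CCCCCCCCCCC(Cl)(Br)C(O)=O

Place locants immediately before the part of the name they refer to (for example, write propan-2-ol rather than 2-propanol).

2-bromo-2-chlorododecanoic acid

Counting along the main chain through the –COOH group gives 12 carbons: the parent is dodecane.
A carboxylic acid (terminal –COOH) is the principal characteristic group, giving the suffix -oic acid.
Number the chain so that the carboxylic acid carbon is C-1 by definition.
That gives a bromo group at C-2; a chloro group at C-2.
Substituent prefixes are cited in alphabetical order (multiplying prefixes like di-/tri- are ignored for ordering).
Assembling the pieces gives 2-bromo-2-chlorododecanoic acid.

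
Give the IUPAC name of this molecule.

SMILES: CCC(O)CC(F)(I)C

5-fluoro-5-iodohexan-3-ol

Counting along the main chain through the –OH group gives 6 carbons: the parent is hexane.
The highest-priority functional group is an alcohol (–OH), so the name ends in -ol.
Choose the numbering such that numbering from this end puts the hydroxyl group at C-3 rather than C-4.
That gives the hydroxyl at C-3; a fluoro group at C-5; an iodo group at C-5.
Prefixes are listed alphabetically: fluoro, iodo.
The name is 5-fluoro-5-iodohexan-3-ol.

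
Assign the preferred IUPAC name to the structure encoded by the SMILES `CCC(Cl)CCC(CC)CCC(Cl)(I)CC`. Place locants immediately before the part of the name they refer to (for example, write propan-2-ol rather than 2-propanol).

3,9-dichloro-6-ethyl-3-iodoundecane

The longest continuous carbon chain has 11 atoms, so the parent hydride is undecane.
Choose the numbering such that the substituent locant set {3,3,6,9} is lower than {3,6,9,9} at the first point of difference.
With this numbering: chloro groups at C-3 and C-9; an ethyl group at C-6; an iodo group at C-3.
Prefixes are listed alphabetically: chloro, ethyl, iodo.
The name is 3,9-dichloro-6-ethyl-3-iodoundecane.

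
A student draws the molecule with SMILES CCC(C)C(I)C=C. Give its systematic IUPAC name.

3-iodo-4-methylhex-1-ene

The longest carbon chain that includes the multiple bond has 6 carbons, so the parent hydride is hexane.
The chain contains a C=C double bond, so the unsaturation ending is -ene.
Number the chain so that numbering from this end puts the double bond at C-1 rather than C-5.
With this numbering: the double bond between C-1 and C-2; an iodo group at C-3; a methyl group at C-4.
Substituent prefixes are cited in alphabetical order (multiplying prefixes like di-/tri- are ignored for ordering).
Putting it together: 3-iodo-4-methylhex-1-ene.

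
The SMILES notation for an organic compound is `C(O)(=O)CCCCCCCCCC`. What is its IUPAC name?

undecanoic acid

Counting along the main chain through the –COOH group gives 11 carbons: the parent is undecane.
A carboxylic acid (terminal –COOH) is the principal characteristic group, giving the suffix -oic acid.
Choose the numbering such that the carboxylic acid carbon is C-1 by definition.
Putting it together: undecanoic acid.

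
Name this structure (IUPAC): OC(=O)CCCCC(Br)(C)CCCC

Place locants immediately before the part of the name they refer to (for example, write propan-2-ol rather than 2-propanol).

Counting along the main chain through the –COOH group gives 10 carbons: the parent is decane.
The highest-priority functional group is a carboxylic acid (terminal –COOH), so the name ends in -oic acid.
The numbering direction is chosen so that the carboxylic acid carbon is C-1 by definition.
With this numbering: a bromo group at C-6; a methyl group at C-6.
The substituents are ordered alphabetically, ignoring any di-/tri- multipliers.
The name is 6-bromo-6-methyldecanoic acid.

6-bromo-6-methyldecanoic acid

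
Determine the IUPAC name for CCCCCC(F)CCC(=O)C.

5-fluorodecan-2-one

Counting along the main chain through the carbonyl gives 10 carbons: the parent is decane.
The principal characteristic group is a ketone (C=O on an internal carbon), named with the suffix -one.
Number the chain so that numbering from this end puts the carbonyl group at C-2 rather than C-9.
That gives the carbonyl at C-2; a fluoro group at C-5.
The name is 5-fluorodecan-2-one.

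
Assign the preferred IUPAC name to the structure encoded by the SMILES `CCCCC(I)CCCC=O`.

The longest carbon chain that includes the –CHO group has 9 carbons, so the parent hydride is nonane.
An aldehyde (terminal –CHO) is the principal characteristic group, giving the suffix -al.
Choose the numbering such that the aldehyde carbon is C-1 by definition.
With this numbering: an iodo group at C-5.
Assembling the pieces gives 5-iodononanal.

5-iodononanal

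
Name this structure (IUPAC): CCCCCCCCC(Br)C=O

The longest chain bearing the –CHO group is 10 carbons long (decane).
The principal characteristic group is an aldehyde (terminal –CHO), named with the suffix -al.
The numbering direction is chosen so that the aldehyde carbon is C-1 by definition.
That gives a bromo group at C-2.
Assembling the pieces gives 2-bromodecanal.

2-bromodecanal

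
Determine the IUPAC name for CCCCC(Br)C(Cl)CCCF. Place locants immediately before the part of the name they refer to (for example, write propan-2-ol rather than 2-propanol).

5-bromo-4-chloro-1-fluorononane

The longest carbon chain is 9 atoms: the parent is nonane.
The numbering direction is chosen so that the substituent locant set {1,4,5} is lower than {5,6,9} at the first point of difference.
That gives a bromo group at C-5; a chloro group at C-4; a fluoro group at C-1.
Substituent prefixes are cited in alphabetical order (multiplying prefixes like di-/tri- are ignored for ordering).
Assembling the pieces gives 5-bromo-4-chloro-1-fluorononane.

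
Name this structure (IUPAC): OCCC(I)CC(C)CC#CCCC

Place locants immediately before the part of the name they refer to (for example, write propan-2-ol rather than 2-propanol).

3-iodo-5-methylundec-7-yn-1-ol

Counting along the main chain through the –OH group and the multiple bond gives 11 carbons: the parent is undecane.
The principal characteristic group is an alcohol (–OH), named with the suffix -ol.
The chain contains a C≡C triple bond, so the unsaturation ending is -yne.
Choose the numbering such that numbering from this end puts the hydroxyl group at C-1 rather than C-11.
That gives the hydroxyl at C-1; the triple bond between C-7 and C-8; an iodo group at C-3; a methyl group at C-5.
The substituents are ordered alphabetically, ignoring any di-/tri- multipliers.
Putting it together: 3-iodo-5-methylundec-7-yn-1-ol.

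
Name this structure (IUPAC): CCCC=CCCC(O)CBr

Counting along the main chain through the –OH group and the multiple bond gives 9 carbons: the parent is nonane.
The highest-priority functional group is an alcohol (–OH), so the name ends in -ol.
A C=C double bond in the chain gives the infix -ene-.
The numbering direction is chosen so that numbering from this end puts the hydroxyl group at C-2 rather than C-8.
This places the hydroxyl at C-2; the double bond between C-5 and C-6; a bromo group at C-1.
The name is 1-bromonon-5-en-2-ol.

1-bromonon-5-en-2-ol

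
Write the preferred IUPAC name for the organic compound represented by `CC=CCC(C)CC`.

Counting along the main chain through the multiple bond gives 7 carbons: the parent is heptane.
A C=C double bond in the chain gives the infix -ene-.
The numbering direction is chosen so that numbering from this end puts the double bond at C-2 rather than C-5.
With this numbering: the double bond between C-2 and C-3; a methyl group at C-5.
Putting it together: 5-methylhept-2-ene.

5-methylhept-2-ene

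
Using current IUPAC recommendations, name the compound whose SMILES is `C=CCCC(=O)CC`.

Counting along the main chain through the carbonyl and the multiple bond gives 7 carbons: the parent is heptane.
The highest-priority functional group is a ketone (C=O on an internal carbon), so the name ends in -one.
The chain contains a C=C double bond, so the unsaturation ending is -ene.
Number the chain so that numbering from this end puts the carbonyl group at C-3 rather than C-5.
That gives the carbonyl at C-3; the double bond between C-6 and C-7.
Putting it together: hept-6-en-3-one.

hept-6-en-3-one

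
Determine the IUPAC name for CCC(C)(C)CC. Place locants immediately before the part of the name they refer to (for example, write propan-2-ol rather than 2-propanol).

The longest continuous carbon chain has 5 atoms, so the parent hydride is pentane.
Numbering from either end gives identical locants here.
This places two methyl groups at C-3.
Putting it together: 3,3-dimethylpentane.

3,3-dimethylpentane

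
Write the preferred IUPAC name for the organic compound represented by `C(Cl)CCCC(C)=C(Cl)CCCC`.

1,6-dichloro-5-methyldec-5-ene

Counting along the main chain through the multiple bond gives 10 carbons: the parent is decane.
The chain contains a C=C double bond, so the unsaturation ending is -ene.
The numbering direction is chosen so that the substituent locant set {1,5,6} is lower than {5,6,10} at the first point of difference.
That gives the double bond between C-5 and C-6; chloro groups at C-1 and C-6; a methyl group at C-5.
Substituent prefixes are cited in alphabetical order (multiplying prefixes like di-/tri- are ignored for ordering).
The name is 1,6-dichloro-5-methyldec-5-ene.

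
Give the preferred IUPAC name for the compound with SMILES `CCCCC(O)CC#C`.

The longest chain bearing the –OH group and the multiple bond is 8 carbons long (octane).
The highest-priority functional group is an alcohol (–OH), so the name ends in -ol.
There is one C≡C triple bond, indicated by the ending -yne.
Number the chain so that numbering from this end puts the hydroxyl group at C-4 rather than C-5.
With this numbering: the hydroxyl at C-4; the triple bond between C-1 and C-2.
The name is oct-1-yn-4-ol.

oct-1-yn-4-ol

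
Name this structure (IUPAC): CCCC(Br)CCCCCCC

The parent chain contains 11 carbons (undecane).
The numbering direction is chosen so that the substituent locant set {4} is lower than {8} at the first point of difference.
This places a bromo group at C-4.
Assembling the pieces gives 4-bromoundecane.

4-bromoundecane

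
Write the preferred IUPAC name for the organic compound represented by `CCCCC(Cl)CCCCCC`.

The longest carbon chain is 11 atoms: the parent is undecane.
The numbering direction is chosen so that the substituent locant set {5} is lower than {7} at the first point of difference.
That gives a chloro group at C-5.
Assembling the pieces gives 5-chloroundecane.

5-chloroundecane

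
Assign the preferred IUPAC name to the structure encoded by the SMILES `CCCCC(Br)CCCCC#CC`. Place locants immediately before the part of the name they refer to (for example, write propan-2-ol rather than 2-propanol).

The longest carbon chain that includes the multiple bond has 12 carbons, so the parent hydride is dodecane.
A C≡C triple bond in the chain gives the infix -yne-.
Number the chain so that numbering from this end puts the triple bond at C-2 rather than C-10.
This places the triple bond between C-2 and C-3; a bromo group at C-8.
Putting it together: 8-bromododec-2-yne.

8-bromododec-2-yne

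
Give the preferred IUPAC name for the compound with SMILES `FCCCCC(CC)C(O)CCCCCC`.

The longest carbon chain that includes the –OH group has 12 carbons, so the parent hydride is dodecane.
An alcohol (–OH) is the principal characteristic group, giving the suffix -ol.
The numbering direction is chosen so that numbering from this end puts the hydroxyl group at C-6 rather than C-7.
With this numbering: the hydroxyl at C-6; an ethyl group at C-5; a fluoro group at C-1.
The substituents are ordered alphabetically, ignoring any di-/tri- multipliers.
The name is 5-ethyl-1-fluorododecan-6-ol.

5-ethyl-1-fluorododecan-6-ol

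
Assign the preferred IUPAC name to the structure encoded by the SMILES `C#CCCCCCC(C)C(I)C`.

9-iodo-8-methyldec-1-yne

The longest chain bearing the multiple bond is 10 carbons long (decane).
A C≡C triple bond in the chain gives the infix -yne-.
The numbering direction is chosen so that numbering from this end puts the triple bond at C-1 rather than C-9.
That gives the triple bond between C-1 and C-2; an iodo group at C-9; a methyl group at C-8.
The substituents are ordered alphabetically, ignoring any di-/tri- multipliers.
Putting it together: 9-iodo-8-methyldec-1-yne.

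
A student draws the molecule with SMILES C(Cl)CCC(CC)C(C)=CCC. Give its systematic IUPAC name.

8-chloro-5-ethyl-4-methyloct-3-ene

The longest carbon chain that includes the multiple bond has 8 carbons, so the parent hydride is octane.
A C=C double bond in the chain gives the infix -ene-.
Choose the numbering such that numbering from this end puts the double bond at C-3 rather than C-5.
With this numbering: the double bond between C-3 and C-4; a chloro group at C-8; an ethyl group at C-5; a methyl group at C-4.
Substituent prefixes are cited in alphabetical order (multiplying prefixes like di-/tri- are ignored for ordering).
Putting it together: 8-chloro-5-ethyl-4-methyloct-3-ene.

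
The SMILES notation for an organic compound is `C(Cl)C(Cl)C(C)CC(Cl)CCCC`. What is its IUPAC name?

The longest carbon chain is 9 atoms: the parent is nonane.
The numbering direction is chosen so that the substituent locant set {1,2,3,5} is lower than {5,7,8,9} at the first point of difference.
With this numbering: chloro groups at C-1 and C-2 and C-5; a methyl group at C-3.
Substituent prefixes are cited in alphabetical order (multiplying prefixes like di-/tri- are ignored for ordering).
Putting it together: 1,2,5-trichloro-3-methylnonane.

1,2,5-trichloro-3-methylnonane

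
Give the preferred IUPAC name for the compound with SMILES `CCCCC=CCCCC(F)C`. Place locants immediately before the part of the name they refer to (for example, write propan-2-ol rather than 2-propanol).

The longest chain bearing the multiple bond is 11 carbons long (undecane).
A C=C double bond in the chain gives the infix -ene-.
Number the chain so that numbering from this end puts the double bond at C-5 rather than C-6.
This places the double bond between C-5 and C-6; a fluoro group at C-10.
The name is 10-fluoroundec-5-ene.

10-fluoroundec-5-ene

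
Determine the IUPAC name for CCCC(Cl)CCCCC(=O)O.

6-chlorononanoic acid

The longest chain bearing the –COOH group is 9 carbons long (nonane).
The principal characteristic group is a carboxylic acid (terminal –COOH), named with the suffix -oic acid.
Number the chain so that the carboxylic acid carbon is C-1 by definition.
With this numbering: a chloro group at C-6.
Assembling the pieces gives 6-chlorononanoic acid.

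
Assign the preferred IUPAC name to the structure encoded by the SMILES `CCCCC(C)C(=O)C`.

The longest chain bearing the carbonyl is 7 carbons long (heptane).
A ketone (C=O on an internal carbon) is the principal characteristic group, giving the suffix -one.
Number the chain so that numbering from this end puts the carbonyl group at C-2 rather than C-6.
That gives the carbonyl at C-2; a methyl group at C-3.
Putting it together: 3-methylheptan-2-one.

3-methylheptan-2-one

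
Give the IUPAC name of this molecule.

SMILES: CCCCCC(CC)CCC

The longest continuous carbon chain has 9 atoms, so the parent hydride is nonane.
The numbering direction is chosen so that the substituent locant set {4} is lower than {6} at the first point of difference.
This places an ethyl group at C-4.
Assembling the pieces gives 4-ethylnonane.

4-ethylnonane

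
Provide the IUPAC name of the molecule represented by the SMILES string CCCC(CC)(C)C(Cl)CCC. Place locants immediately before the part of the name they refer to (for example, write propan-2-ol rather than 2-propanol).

5-chloro-4-ethyl-4-methyloctane

The parent chain contains 8 carbons (octane).
Number the chain so that the substituent locant set {4,4,5} is lower than {4,5,5} at the first point of difference.
With this numbering: a chloro group at C-5; an ethyl group at C-4; a methyl group at C-4.
Prefixes are listed alphabetically: chloro, ethyl, methyl.
Putting it together: 5-chloro-4-ethyl-4-methyloctane.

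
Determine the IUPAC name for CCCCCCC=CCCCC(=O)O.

dodec-5-enoic acid

Counting along the main chain through the –COOH group and the multiple bond gives 12 carbons: the parent is dodecane.
The highest-priority functional group is a carboxylic acid (terminal –COOH), so the name ends in -oic acid.
A C=C double bond in the chain gives the infix -ene-.
Choose the numbering such that the carboxylic acid carbon is C-1 by definition.
This places the double bond between C-5 and C-6.
Assembling the pieces gives dodec-5-enoic acid.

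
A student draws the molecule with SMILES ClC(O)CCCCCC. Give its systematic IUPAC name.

The longest carbon chain that includes the –OH group has 7 carbons, so the parent hydride is heptane.
The highest-priority functional group is an alcohol (–OH), so the name ends in -ol.
Choose the numbering such that numbering from this end puts the hydroxyl group at C-1 rather than C-7.
That gives the hydroxyl at C-1; a chloro group at C-1.
Putting it together: 1-chloroheptan-1-ol.

1-chloroheptan-1-ol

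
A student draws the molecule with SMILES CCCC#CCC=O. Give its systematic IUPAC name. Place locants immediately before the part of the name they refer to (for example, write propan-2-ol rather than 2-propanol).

The longest carbon chain that includes the –CHO group and the multiple bond has 7 carbons, so the parent hydride is heptane.
The highest-priority functional group is an aldehyde (terminal –CHO), so the name ends in -al.
The chain contains a C≡C triple bond, so the unsaturation ending is -yne.
Number the chain so that the aldehyde carbon is C-1 by definition.
With this numbering: the triple bond between C-3 and C-4.
Assembling the pieces gives hept-3-ynal.

hept-3-ynal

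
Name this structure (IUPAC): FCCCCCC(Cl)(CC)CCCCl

1,4-dichloro-4-ethyl-9-fluorononane

The longest continuous carbon chain has 9 atoms, so the parent hydride is nonane.
Number the chain so that the substituent locant set {1,4,4,9} is lower than {1,6,6,9} at the first point of difference.
That gives chloro groups at C-1 and C-4; an ethyl group at C-4; a fluoro group at C-9.
Substituent prefixes are cited in alphabetical order (multiplying prefixes like di-/tri- are ignored for ordering).
The name is 1,4-dichloro-4-ethyl-9-fluorononane.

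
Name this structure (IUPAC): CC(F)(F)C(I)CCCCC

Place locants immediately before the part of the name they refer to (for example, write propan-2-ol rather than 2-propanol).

2,2-difluoro-3-iodooctane

The longest carbon chain is 8 atoms: the parent is octane.
Choose the numbering such that the substituent locant set {2,2,3} is lower than {6,7,7} at the first point of difference.
With this numbering: two fluoro groups at C-2; an iodo group at C-3.
The substituents are ordered alphabetically, ignoring any di-/tri- multipliers.
The name is 2,2-difluoro-3-iodooctane.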